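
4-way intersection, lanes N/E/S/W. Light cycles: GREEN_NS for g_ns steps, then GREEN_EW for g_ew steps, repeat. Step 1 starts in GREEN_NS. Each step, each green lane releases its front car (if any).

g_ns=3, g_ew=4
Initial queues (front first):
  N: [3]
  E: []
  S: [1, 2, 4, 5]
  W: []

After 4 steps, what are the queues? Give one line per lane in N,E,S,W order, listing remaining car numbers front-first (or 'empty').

Step 1 [NS]: N:car3-GO,E:wait,S:car1-GO,W:wait | queues: N=0 E=0 S=3 W=0
Step 2 [NS]: N:empty,E:wait,S:car2-GO,W:wait | queues: N=0 E=0 S=2 W=0
Step 3 [NS]: N:empty,E:wait,S:car4-GO,W:wait | queues: N=0 E=0 S=1 W=0
Step 4 [EW]: N:wait,E:empty,S:wait,W:empty | queues: N=0 E=0 S=1 W=0

N: empty
E: empty
S: 5
W: empty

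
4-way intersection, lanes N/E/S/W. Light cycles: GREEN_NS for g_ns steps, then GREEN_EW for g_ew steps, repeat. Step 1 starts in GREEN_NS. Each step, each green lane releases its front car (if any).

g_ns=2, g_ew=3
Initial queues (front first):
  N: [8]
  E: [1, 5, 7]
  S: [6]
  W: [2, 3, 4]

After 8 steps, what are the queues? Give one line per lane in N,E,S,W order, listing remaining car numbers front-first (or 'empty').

Step 1 [NS]: N:car8-GO,E:wait,S:car6-GO,W:wait | queues: N=0 E=3 S=0 W=3
Step 2 [NS]: N:empty,E:wait,S:empty,W:wait | queues: N=0 E=3 S=0 W=3
Step 3 [EW]: N:wait,E:car1-GO,S:wait,W:car2-GO | queues: N=0 E=2 S=0 W=2
Step 4 [EW]: N:wait,E:car5-GO,S:wait,W:car3-GO | queues: N=0 E=1 S=0 W=1
Step 5 [EW]: N:wait,E:car7-GO,S:wait,W:car4-GO | queues: N=0 E=0 S=0 W=0

N: empty
E: empty
S: empty
W: empty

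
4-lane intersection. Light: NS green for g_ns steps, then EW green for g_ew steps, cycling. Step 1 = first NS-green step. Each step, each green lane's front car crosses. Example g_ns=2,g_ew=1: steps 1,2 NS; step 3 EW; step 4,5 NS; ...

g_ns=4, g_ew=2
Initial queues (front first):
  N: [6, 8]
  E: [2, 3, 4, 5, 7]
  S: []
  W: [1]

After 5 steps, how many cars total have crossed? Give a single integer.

Answer: 4

Derivation:
Step 1 [NS]: N:car6-GO,E:wait,S:empty,W:wait | queues: N=1 E=5 S=0 W=1
Step 2 [NS]: N:car8-GO,E:wait,S:empty,W:wait | queues: N=0 E=5 S=0 W=1
Step 3 [NS]: N:empty,E:wait,S:empty,W:wait | queues: N=0 E=5 S=0 W=1
Step 4 [NS]: N:empty,E:wait,S:empty,W:wait | queues: N=0 E=5 S=0 W=1
Step 5 [EW]: N:wait,E:car2-GO,S:wait,W:car1-GO | queues: N=0 E=4 S=0 W=0
Cars crossed by step 5: 4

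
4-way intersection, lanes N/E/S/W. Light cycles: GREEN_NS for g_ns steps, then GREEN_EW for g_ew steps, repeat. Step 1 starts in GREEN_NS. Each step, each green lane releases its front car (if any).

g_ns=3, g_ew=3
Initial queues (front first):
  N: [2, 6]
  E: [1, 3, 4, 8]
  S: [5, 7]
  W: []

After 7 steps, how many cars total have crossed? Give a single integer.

Step 1 [NS]: N:car2-GO,E:wait,S:car5-GO,W:wait | queues: N=1 E=4 S=1 W=0
Step 2 [NS]: N:car6-GO,E:wait,S:car7-GO,W:wait | queues: N=0 E=4 S=0 W=0
Step 3 [NS]: N:empty,E:wait,S:empty,W:wait | queues: N=0 E=4 S=0 W=0
Step 4 [EW]: N:wait,E:car1-GO,S:wait,W:empty | queues: N=0 E=3 S=0 W=0
Step 5 [EW]: N:wait,E:car3-GO,S:wait,W:empty | queues: N=0 E=2 S=0 W=0
Step 6 [EW]: N:wait,E:car4-GO,S:wait,W:empty | queues: N=0 E=1 S=0 W=0
Step 7 [NS]: N:empty,E:wait,S:empty,W:wait | queues: N=0 E=1 S=0 W=0
Cars crossed by step 7: 7

Answer: 7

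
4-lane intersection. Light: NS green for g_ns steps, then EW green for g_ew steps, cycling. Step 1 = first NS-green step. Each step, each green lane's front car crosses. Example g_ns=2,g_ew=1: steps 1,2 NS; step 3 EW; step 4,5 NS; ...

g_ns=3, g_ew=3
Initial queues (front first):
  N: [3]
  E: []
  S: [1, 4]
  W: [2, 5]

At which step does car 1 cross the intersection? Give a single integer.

Step 1 [NS]: N:car3-GO,E:wait,S:car1-GO,W:wait | queues: N=0 E=0 S=1 W=2
Step 2 [NS]: N:empty,E:wait,S:car4-GO,W:wait | queues: N=0 E=0 S=0 W=2
Step 3 [NS]: N:empty,E:wait,S:empty,W:wait | queues: N=0 E=0 S=0 W=2
Step 4 [EW]: N:wait,E:empty,S:wait,W:car2-GO | queues: N=0 E=0 S=0 W=1
Step 5 [EW]: N:wait,E:empty,S:wait,W:car5-GO | queues: N=0 E=0 S=0 W=0
Car 1 crosses at step 1

1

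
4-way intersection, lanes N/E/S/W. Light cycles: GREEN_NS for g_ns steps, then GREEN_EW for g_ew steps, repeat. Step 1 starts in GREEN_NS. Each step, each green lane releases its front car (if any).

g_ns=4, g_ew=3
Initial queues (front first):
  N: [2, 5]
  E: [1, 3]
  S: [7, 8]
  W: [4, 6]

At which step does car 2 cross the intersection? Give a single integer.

Step 1 [NS]: N:car2-GO,E:wait,S:car7-GO,W:wait | queues: N=1 E=2 S=1 W=2
Step 2 [NS]: N:car5-GO,E:wait,S:car8-GO,W:wait | queues: N=0 E=2 S=0 W=2
Step 3 [NS]: N:empty,E:wait,S:empty,W:wait | queues: N=0 E=2 S=0 W=2
Step 4 [NS]: N:empty,E:wait,S:empty,W:wait | queues: N=0 E=2 S=0 W=2
Step 5 [EW]: N:wait,E:car1-GO,S:wait,W:car4-GO | queues: N=0 E=1 S=0 W=1
Step 6 [EW]: N:wait,E:car3-GO,S:wait,W:car6-GO | queues: N=0 E=0 S=0 W=0
Car 2 crosses at step 1

1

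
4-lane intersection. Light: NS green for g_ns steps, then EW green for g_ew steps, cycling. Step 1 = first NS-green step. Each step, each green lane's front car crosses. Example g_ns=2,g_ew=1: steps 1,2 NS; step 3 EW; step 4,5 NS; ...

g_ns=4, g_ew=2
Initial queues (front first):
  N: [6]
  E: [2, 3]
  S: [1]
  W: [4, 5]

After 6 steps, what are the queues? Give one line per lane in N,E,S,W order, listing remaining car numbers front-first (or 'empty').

Step 1 [NS]: N:car6-GO,E:wait,S:car1-GO,W:wait | queues: N=0 E=2 S=0 W=2
Step 2 [NS]: N:empty,E:wait,S:empty,W:wait | queues: N=0 E=2 S=0 W=2
Step 3 [NS]: N:empty,E:wait,S:empty,W:wait | queues: N=0 E=2 S=0 W=2
Step 4 [NS]: N:empty,E:wait,S:empty,W:wait | queues: N=0 E=2 S=0 W=2
Step 5 [EW]: N:wait,E:car2-GO,S:wait,W:car4-GO | queues: N=0 E=1 S=0 W=1
Step 6 [EW]: N:wait,E:car3-GO,S:wait,W:car5-GO | queues: N=0 E=0 S=0 W=0

N: empty
E: empty
S: empty
W: empty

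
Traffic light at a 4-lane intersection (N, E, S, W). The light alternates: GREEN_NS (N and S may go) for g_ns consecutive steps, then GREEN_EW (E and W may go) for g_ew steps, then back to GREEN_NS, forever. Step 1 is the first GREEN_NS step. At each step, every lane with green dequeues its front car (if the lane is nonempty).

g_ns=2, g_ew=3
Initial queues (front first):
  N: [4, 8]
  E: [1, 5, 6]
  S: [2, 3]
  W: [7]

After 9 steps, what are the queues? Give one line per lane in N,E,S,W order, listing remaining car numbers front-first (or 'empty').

Step 1 [NS]: N:car4-GO,E:wait,S:car2-GO,W:wait | queues: N=1 E=3 S=1 W=1
Step 2 [NS]: N:car8-GO,E:wait,S:car3-GO,W:wait | queues: N=0 E=3 S=0 W=1
Step 3 [EW]: N:wait,E:car1-GO,S:wait,W:car7-GO | queues: N=0 E=2 S=0 W=0
Step 4 [EW]: N:wait,E:car5-GO,S:wait,W:empty | queues: N=0 E=1 S=0 W=0
Step 5 [EW]: N:wait,E:car6-GO,S:wait,W:empty | queues: N=0 E=0 S=0 W=0

N: empty
E: empty
S: empty
W: empty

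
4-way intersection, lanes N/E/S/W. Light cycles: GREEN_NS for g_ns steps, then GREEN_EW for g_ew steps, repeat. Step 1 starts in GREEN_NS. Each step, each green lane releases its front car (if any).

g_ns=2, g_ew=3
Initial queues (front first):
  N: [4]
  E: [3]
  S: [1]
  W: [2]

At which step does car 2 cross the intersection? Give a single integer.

Step 1 [NS]: N:car4-GO,E:wait,S:car1-GO,W:wait | queues: N=0 E=1 S=0 W=1
Step 2 [NS]: N:empty,E:wait,S:empty,W:wait | queues: N=0 E=1 S=0 W=1
Step 3 [EW]: N:wait,E:car3-GO,S:wait,W:car2-GO | queues: N=0 E=0 S=0 W=0
Car 2 crosses at step 3

3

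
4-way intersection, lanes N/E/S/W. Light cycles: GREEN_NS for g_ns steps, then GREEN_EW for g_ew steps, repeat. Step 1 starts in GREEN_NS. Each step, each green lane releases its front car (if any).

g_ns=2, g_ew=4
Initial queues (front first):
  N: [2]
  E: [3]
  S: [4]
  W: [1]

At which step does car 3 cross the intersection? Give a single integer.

Step 1 [NS]: N:car2-GO,E:wait,S:car4-GO,W:wait | queues: N=0 E=1 S=0 W=1
Step 2 [NS]: N:empty,E:wait,S:empty,W:wait | queues: N=0 E=1 S=0 W=1
Step 3 [EW]: N:wait,E:car3-GO,S:wait,W:car1-GO | queues: N=0 E=0 S=0 W=0
Car 3 crosses at step 3

3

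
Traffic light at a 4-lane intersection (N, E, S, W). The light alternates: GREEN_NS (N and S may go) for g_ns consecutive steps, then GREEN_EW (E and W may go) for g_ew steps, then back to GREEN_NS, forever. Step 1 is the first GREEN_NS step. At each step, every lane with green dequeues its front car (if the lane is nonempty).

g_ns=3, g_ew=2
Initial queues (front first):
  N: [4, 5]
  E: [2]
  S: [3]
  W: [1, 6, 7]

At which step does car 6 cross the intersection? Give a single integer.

Step 1 [NS]: N:car4-GO,E:wait,S:car3-GO,W:wait | queues: N=1 E=1 S=0 W=3
Step 2 [NS]: N:car5-GO,E:wait,S:empty,W:wait | queues: N=0 E=1 S=0 W=3
Step 3 [NS]: N:empty,E:wait,S:empty,W:wait | queues: N=0 E=1 S=0 W=3
Step 4 [EW]: N:wait,E:car2-GO,S:wait,W:car1-GO | queues: N=0 E=0 S=0 W=2
Step 5 [EW]: N:wait,E:empty,S:wait,W:car6-GO | queues: N=0 E=0 S=0 W=1
Step 6 [NS]: N:empty,E:wait,S:empty,W:wait | queues: N=0 E=0 S=0 W=1
Step 7 [NS]: N:empty,E:wait,S:empty,W:wait | queues: N=0 E=0 S=0 W=1
Step 8 [NS]: N:empty,E:wait,S:empty,W:wait | queues: N=0 E=0 S=0 W=1
Step 9 [EW]: N:wait,E:empty,S:wait,W:car7-GO | queues: N=0 E=0 S=0 W=0
Car 6 crosses at step 5

5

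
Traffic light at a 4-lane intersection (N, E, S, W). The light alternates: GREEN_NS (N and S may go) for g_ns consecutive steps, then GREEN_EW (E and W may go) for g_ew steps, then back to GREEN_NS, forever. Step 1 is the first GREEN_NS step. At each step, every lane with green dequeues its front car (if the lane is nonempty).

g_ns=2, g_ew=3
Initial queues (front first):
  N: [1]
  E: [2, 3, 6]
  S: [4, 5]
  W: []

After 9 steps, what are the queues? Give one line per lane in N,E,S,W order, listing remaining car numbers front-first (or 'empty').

Step 1 [NS]: N:car1-GO,E:wait,S:car4-GO,W:wait | queues: N=0 E=3 S=1 W=0
Step 2 [NS]: N:empty,E:wait,S:car5-GO,W:wait | queues: N=0 E=3 S=0 W=0
Step 3 [EW]: N:wait,E:car2-GO,S:wait,W:empty | queues: N=0 E=2 S=0 W=0
Step 4 [EW]: N:wait,E:car3-GO,S:wait,W:empty | queues: N=0 E=1 S=0 W=0
Step 5 [EW]: N:wait,E:car6-GO,S:wait,W:empty | queues: N=0 E=0 S=0 W=0

N: empty
E: empty
S: empty
W: empty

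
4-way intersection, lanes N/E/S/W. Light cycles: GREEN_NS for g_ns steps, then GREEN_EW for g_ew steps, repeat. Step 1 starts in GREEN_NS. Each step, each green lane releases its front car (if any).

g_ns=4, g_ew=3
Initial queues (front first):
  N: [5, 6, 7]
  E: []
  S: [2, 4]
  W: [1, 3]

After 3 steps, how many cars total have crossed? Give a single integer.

Step 1 [NS]: N:car5-GO,E:wait,S:car2-GO,W:wait | queues: N=2 E=0 S=1 W=2
Step 2 [NS]: N:car6-GO,E:wait,S:car4-GO,W:wait | queues: N=1 E=0 S=0 W=2
Step 3 [NS]: N:car7-GO,E:wait,S:empty,W:wait | queues: N=0 E=0 S=0 W=2
Cars crossed by step 3: 5

Answer: 5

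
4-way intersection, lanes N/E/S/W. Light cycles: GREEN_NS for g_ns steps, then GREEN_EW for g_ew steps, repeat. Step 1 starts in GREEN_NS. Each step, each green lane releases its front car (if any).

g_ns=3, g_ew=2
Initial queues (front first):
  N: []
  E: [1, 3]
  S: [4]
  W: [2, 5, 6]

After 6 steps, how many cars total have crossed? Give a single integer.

Step 1 [NS]: N:empty,E:wait,S:car4-GO,W:wait | queues: N=0 E=2 S=0 W=3
Step 2 [NS]: N:empty,E:wait,S:empty,W:wait | queues: N=0 E=2 S=0 W=3
Step 3 [NS]: N:empty,E:wait,S:empty,W:wait | queues: N=0 E=2 S=0 W=3
Step 4 [EW]: N:wait,E:car1-GO,S:wait,W:car2-GO | queues: N=0 E=1 S=0 W=2
Step 5 [EW]: N:wait,E:car3-GO,S:wait,W:car5-GO | queues: N=0 E=0 S=0 W=1
Step 6 [NS]: N:empty,E:wait,S:empty,W:wait | queues: N=0 E=0 S=0 W=1
Cars crossed by step 6: 5

Answer: 5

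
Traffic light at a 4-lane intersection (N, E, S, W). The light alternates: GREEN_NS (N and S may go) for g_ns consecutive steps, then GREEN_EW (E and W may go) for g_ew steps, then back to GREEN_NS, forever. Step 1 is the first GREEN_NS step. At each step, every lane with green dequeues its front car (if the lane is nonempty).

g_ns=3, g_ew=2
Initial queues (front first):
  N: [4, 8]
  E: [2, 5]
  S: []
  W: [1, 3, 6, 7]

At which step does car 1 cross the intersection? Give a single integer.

Step 1 [NS]: N:car4-GO,E:wait,S:empty,W:wait | queues: N=1 E=2 S=0 W=4
Step 2 [NS]: N:car8-GO,E:wait,S:empty,W:wait | queues: N=0 E=2 S=0 W=4
Step 3 [NS]: N:empty,E:wait,S:empty,W:wait | queues: N=0 E=2 S=0 W=4
Step 4 [EW]: N:wait,E:car2-GO,S:wait,W:car1-GO | queues: N=0 E=1 S=0 W=3
Step 5 [EW]: N:wait,E:car5-GO,S:wait,W:car3-GO | queues: N=0 E=0 S=0 W=2
Step 6 [NS]: N:empty,E:wait,S:empty,W:wait | queues: N=0 E=0 S=0 W=2
Step 7 [NS]: N:empty,E:wait,S:empty,W:wait | queues: N=0 E=0 S=0 W=2
Step 8 [NS]: N:empty,E:wait,S:empty,W:wait | queues: N=0 E=0 S=0 W=2
Step 9 [EW]: N:wait,E:empty,S:wait,W:car6-GO | queues: N=0 E=0 S=0 W=1
Step 10 [EW]: N:wait,E:empty,S:wait,W:car7-GO | queues: N=0 E=0 S=0 W=0
Car 1 crosses at step 4

4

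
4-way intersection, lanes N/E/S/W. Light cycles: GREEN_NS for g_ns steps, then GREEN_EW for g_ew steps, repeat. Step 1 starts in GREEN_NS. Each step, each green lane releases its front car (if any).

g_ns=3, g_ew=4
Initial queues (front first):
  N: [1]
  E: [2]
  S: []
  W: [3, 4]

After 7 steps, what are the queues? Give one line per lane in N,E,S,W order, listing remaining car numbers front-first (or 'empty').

Step 1 [NS]: N:car1-GO,E:wait,S:empty,W:wait | queues: N=0 E=1 S=0 W=2
Step 2 [NS]: N:empty,E:wait,S:empty,W:wait | queues: N=0 E=1 S=0 W=2
Step 3 [NS]: N:empty,E:wait,S:empty,W:wait | queues: N=0 E=1 S=0 W=2
Step 4 [EW]: N:wait,E:car2-GO,S:wait,W:car3-GO | queues: N=0 E=0 S=0 W=1
Step 5 [EW]: N:wait,E:empty,S:wait,W:car4-GO | queues: N=0 E=0 S=0 W=0

N: empty
E: empty
S: empty
W: empty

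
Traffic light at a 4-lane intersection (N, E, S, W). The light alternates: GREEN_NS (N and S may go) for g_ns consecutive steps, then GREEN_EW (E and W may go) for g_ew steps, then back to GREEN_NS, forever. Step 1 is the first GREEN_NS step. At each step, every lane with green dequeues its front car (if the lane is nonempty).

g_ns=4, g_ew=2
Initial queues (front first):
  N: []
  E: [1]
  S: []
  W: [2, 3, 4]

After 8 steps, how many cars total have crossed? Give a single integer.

Answer: 3

Derivation:
Step 1 [NS]: N:empty,E:wait,S:empty,W:wait | queues: N=0 E=1 S=0 W=3
Step 2 [NS]: N:empty,E:wait,S:empty,W:wait | queues: N=0 E=1 S=0 W=3
Step 3 [NS]: N:empty,E:wait,S:empty,W:wait | queues: N=0 E=1 S=0 W=3
Step 4 [NS]: N:empty,E:wait,S:empty,W:wait | queues: N=0 E=1 S=0 W=3
Step 5 [EW]: N:wait,E:car1-GO,S:wait,W:car2-GO | queues: N=0 E=0 S=0 W=2
Step 6 [EW]: N:wait,E:empty,S:wait,W:car3-GO | queues: N=0 E=0 S=0 W=1
Step 7 [NS]: N:empty,E:wait,S:empty,W:wait | queues: N=0 E=0 S=0 W=1
Step 8 [NS]: N:empty,E:wait,S:empty,W:wait | queues: N=0 E=0 S=0 W=1
Cars crossed by step 8: 3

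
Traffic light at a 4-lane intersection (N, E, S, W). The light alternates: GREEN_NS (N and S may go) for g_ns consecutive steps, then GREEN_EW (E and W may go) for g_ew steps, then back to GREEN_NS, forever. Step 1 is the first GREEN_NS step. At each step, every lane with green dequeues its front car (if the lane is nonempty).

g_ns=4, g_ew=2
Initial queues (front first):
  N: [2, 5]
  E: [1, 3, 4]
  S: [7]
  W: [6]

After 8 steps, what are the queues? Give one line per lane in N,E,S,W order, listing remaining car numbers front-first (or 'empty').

Step 1 [NS]: N:car2-GO,E:wait,S:car7-GO,W:wait | queues: N=1 E=3 S=0 W=1
Step 2 [NS]: N:car5-GO,E:wait,S:empty,W:wait | queues: N=0 E=3 S=0 W=1
Step 3 [NS]: N:empty,E:wait,S:empty,W:wait | queues: N=0 E=3 S=0 W=1
Step 4 [NS]: N:empty,E:wait,S:empty,W:wait | queues: N=0 E=3 S=0 W=1
Step 5 [EW]: N:wait,E:car1-GO,S:wait,W:car6-GO | queues: N=0 E=2 S=0 W=0
Step 6 [EW]: N:wait,E:car3-GO,S:wait,W:empty | queues: N=0 E=1 S=0 W=0
Step 7 [NS]: N:empty,E:wait,S:empty,W:wait | queues: N=0 E=1 S=0 W=0
Step 8 [NS]: N:empty,E:wait,S:empty,W:wait | queues: N=0 E=1 S=0 W=0

N: empty
E: 4
S: empty
W: empty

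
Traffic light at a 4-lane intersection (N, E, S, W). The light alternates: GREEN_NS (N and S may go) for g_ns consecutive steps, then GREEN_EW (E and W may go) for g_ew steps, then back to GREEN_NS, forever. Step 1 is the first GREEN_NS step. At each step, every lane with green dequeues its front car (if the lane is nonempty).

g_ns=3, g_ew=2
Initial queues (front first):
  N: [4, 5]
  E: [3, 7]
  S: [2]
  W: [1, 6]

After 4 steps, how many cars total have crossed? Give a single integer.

Step 1 [NS]: N:car4-GO,E:wait,S:car2-GO,W:wait | queues: N=1 E=2 S=0 W=2
Step 2 [NS]: N:car5-GO,E:wait,S:empty,W:wait | queues: N=0 E=2 S=0 W=2
Step 3 [NS]: N:empty,E:wait,S:empty,W:wait | queues: N=0 E=2 S=0 W=2
Step 4 [EW]: N:wait,E:car3-GO,S:wait,W:car1-GO | queues: N=0 E=1 S=0 W=1
Cars crossed by step 4: 5

Answer: 5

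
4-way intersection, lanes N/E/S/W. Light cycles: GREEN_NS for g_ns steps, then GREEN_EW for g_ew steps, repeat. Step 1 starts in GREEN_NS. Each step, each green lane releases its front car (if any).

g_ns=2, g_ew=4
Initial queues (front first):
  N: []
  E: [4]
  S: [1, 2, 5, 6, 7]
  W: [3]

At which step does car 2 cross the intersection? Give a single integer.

Step 1 [NS]: N:empty,E:wait,S:car1-GO,W:wait | queues: N=0 E=1 S=4 W=1
Step 2 [NS]: N:empty,E:wait,S:car2-GO,W:wait | queues: N=0 E=1 S=3 W=1
Step 3 [EW]: N:wait,E:car4-GO,S:wait,W:car3-GO | queues: N=0 E=0 S=3 W=0
Step 4 [EW]: N:wait,E:empty,S:wait,W:empty | queues: N=0 E=0 S=3 W=0
Step 5 [EW]: N:wait,E:empty,S:wait,W:empty | queues: N=0 E=0 S=3 W=0
Step 6 [EW]: N:wait,E:empty,S:wait,W:empty | queues: N=0 E=0 S=3 W=0
Step 7 [NS]: N:empty,E:wait,S:car5-GO,W:wait | queues: N=0 E=0 S=2 W=0
Step 8 [NS]: N:empty,E:wait,S:car6-GO,W:wait | queues: N=0 E=0 S=1 W=0
Step 9 [EW]: N:wait,E:empty,S:wait,W:empty | queues: N=0 E=0 S=1 W=0
Step 10 [EW]: N:wait,E:empty,S:wait,W:empty | queues: N=0 E=0 S=1 W=0
Step 11 [EW]: N:wait,E:empty,S:wait,W:empty | queues: N=0 E=0 S=1 W=0
Step 12 [EW]: N:wait,E:empty,S:wait,W:empty | queues: N=0 E=0 S=1 W=0
Step 13 [NS]: N:empty,E:wait,S:car7-GO,W:wait | queues: N=0 E=0 S=0 W=0
Car 2 crosses at step 2

2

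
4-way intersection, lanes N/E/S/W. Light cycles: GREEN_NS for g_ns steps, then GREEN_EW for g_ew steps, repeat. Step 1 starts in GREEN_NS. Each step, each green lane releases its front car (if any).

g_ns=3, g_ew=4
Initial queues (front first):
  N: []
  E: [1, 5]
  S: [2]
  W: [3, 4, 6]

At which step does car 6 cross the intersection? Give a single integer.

Step 1 [NS]: N:empty,E:wait,S:car2-GO,W:wait | queues: N=0 E=2 S=0 W=3
Step 2 [NS]: N:empty,E:wait,S:empty,W:wait | queues: N=0 E=2 S=0 W=3
Step 3 [NS]: N:empty,E:wait,S:empty,W:wait | queues: N=0 E=2 S=0 W=3
Step 4 [EW]: N:wait,E:car1-GO,S:wait,W:car3-GO | queues: N=0 E=1 S=0 W=2
Step 5 [EW]: N:wait,E:car5-GO,S:wait,W:car4-GO | queues: N=0 E=0 S=0 W=1
Step 6 [EW]: N:wait,E:empty,S:wait,W:car6-GO | queues: N=0 E=0 S=0 W=0
Car 6 crosses at step 6

6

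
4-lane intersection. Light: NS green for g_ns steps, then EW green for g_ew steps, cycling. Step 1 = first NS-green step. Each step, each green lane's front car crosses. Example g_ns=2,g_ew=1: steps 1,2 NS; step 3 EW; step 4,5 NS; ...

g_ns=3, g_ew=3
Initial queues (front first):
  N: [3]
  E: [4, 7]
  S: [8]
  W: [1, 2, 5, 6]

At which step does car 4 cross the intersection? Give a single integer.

Step 1 [NS]: N:car3-GO,E:wait,S:car8-GO,W:wait | queues: N=0 E=2 S=0 W=4
Step 2 [NS]: N:empty,E:wait,S:empty,W:wait | queues: N=0 E=2 S=0 W=4
Step 3 [NS]: N:empty,E:wait,S:empty,W:wait | queues: N=0 E=2 S=0 W=4
Step 4 [EW]: N:wait,E:car4-GO,S:wait,W:car1-GO | queues: N=0 E=1 S=0 W=3
Step 5 [EW]: N:wait,E:car7-GO,S:wait,W:car2-GO | queues: N=0 E=0 S=0 W=2
Step 6 [EW]: N:wait,E:empty,S:wait,W:car5-GO | queues: N=0 E=0 S=0 W=1
Step 7 [NS]: N:empty,E:wait,S:empty,W:wait | queues: N=0 E=0 S=0 W=1
Step 8 [NS]: N:empty,E:wait,S:empty,W:wait | queues: N=0 E=0 S=0 W=1
Step 9 [NS]: N:empty,E:wait,S:empty,W:wait | queues: N=0 E=0 S=0 W=1
Step 10 [EW]: N:wait,E:empty,S:wait,W:car6-GO | queues: N=0 E=0 S=0 W=0
Car 4 crosses at step 4

4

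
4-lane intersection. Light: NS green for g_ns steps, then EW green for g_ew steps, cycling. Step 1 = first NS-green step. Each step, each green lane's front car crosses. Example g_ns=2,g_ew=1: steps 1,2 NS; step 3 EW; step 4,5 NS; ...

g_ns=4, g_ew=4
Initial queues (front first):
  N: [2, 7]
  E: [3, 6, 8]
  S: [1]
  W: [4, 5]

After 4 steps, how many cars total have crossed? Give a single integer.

Step 1 [NS]: N:car2-GO,E:wait,S:car1-GO,W:wait | queues: N=1 E=3 S=0 W=2
Step 2 [NS]: N:car7-GO,E:wait,S:empty,W:wait | queues: N=0 E=3 S=0 W=2
Step 3 [NS]: N:empty,E:wait,S:empty,W:wait | queues: N=0 E=3 S=0 W=2
Step 4 [NS]: N:empty,E:wait,S:empty,W:wait | queues: N=0 E=3 S=0 W=2
Cars crossed by step 4: 3

Answer: 3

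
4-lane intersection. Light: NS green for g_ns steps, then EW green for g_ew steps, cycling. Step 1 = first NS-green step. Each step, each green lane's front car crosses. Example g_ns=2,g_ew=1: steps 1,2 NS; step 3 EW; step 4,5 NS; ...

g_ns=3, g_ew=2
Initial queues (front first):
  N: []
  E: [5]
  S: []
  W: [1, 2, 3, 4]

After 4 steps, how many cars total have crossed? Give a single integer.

Answer: 2

Derivation:
Step 1 [NS]: N:empty,E:wait,S:empty,W:wait | queues: N=0 E=1 S=0 W=4
Step 2 [NS]: N:empty,E:wait,S:empty,W:wait | queues: N=0 E=1 S=0 W=4
Step 3 [NS]: N:empty,E:wait,S:empty,W:wait | queues: N=0 E=1 S=0 W=4
Step 4 [EW]: N:wait,E:car5-GO,S:wait,W:car1-GO | queues: N=0 E=0 S=0 W=3
Cars crossed by step 4: 2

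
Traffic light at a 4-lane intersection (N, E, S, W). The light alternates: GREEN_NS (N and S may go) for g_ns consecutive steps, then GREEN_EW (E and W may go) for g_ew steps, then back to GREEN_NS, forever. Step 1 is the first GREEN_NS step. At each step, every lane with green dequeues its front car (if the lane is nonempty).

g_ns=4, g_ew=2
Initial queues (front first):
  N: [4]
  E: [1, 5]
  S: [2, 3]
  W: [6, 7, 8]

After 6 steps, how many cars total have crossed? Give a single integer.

Answer: 7

Derivation:
Step 1 [NS]: N:car4-GO,E:wait,S:car2-GO,W:wait | queues: N=0 E=2 S=1 W=3
Step 2 [NS]: N:empty,E:wait,S:car3-GO,W:wait | queues: N=0 E=2 S=0 W=3
Step 3 [NS]: N:empty,E:wait,S:empty,W:wait | queues: N=0 E=2 S=0 W=3
Step 4 [NS]: N:empty,E:wait,S:empty,W:wait | queues: N=0 E=2 S=0 W=3
Step 5 [EW]: N:wait,E:car1-GO,S:wait,W:car6-GO | queues: N=0 E=1 S=0 W=2
Step 6 [EW]: N:wait,E:car5-GO,S:wait,W:car7-GO | queues: N=0 E=0 S=0 W=1
Cars crossed by step 6: 7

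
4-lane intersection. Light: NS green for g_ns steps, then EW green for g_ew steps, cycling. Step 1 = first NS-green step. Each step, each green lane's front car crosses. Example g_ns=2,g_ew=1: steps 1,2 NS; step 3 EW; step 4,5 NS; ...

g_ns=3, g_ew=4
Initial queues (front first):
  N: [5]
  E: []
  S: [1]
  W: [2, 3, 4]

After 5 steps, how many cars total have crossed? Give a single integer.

Answer: 4

Derivation:
Step 1 [NS]: N:car5-GO,E:wait,S:car1-GO,W:wait | queues: N=0 E=0 S=0 W=3
Step 2 [NS]: N:empty,E:wait,S:empty,W:wait | queues: N=0 E=0 S=0 W=3
Step 3 [NS]: N:empty,E:wait,S:empty,W:wait | queues: N=0 E=0 S=0 W=3
Step 4 [EW]: N:wait,E:empty,S:wait,W:car2-GO | queues: N=0 E=0 S=0 W=2
Step 5 [EW]: N:wait,E:empty,S:wait,W:car3-GO | queues: N=0 E=0 S=0 W=1
Cars crossed by step 5: 4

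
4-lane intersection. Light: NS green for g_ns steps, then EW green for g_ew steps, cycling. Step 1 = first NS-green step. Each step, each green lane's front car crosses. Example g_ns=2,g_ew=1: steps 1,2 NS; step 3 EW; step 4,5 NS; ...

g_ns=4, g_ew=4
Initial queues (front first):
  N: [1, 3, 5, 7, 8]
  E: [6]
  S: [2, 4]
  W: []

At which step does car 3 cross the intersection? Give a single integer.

Step 1 [NS]: N:car1-GO,E:wait,S:car2-GO,W:wait | queues: N=4 E=1 S=1 W=0
Step 2 [NS]: N:car3-GO,E:wait,S:car4-GO,W:wait | queues: N=3 E=1 S=0 W=0
Step 3 [NS]: N:car5-GO,E:wait,S:empty,W:wait | queues: N=2 E=1 S=0 W=0
Step 4 [NS]: N:car7-GO,E:wait,S:empty,W:wait | queues: N=1 E=1 S=0 W=0
Step 5 [EW]: N:wait,E:car6-GO,S:wait,W:empty | queues: N=1 E=0 S=0 W=0
Step 6 [EW]: N:wait,E:empty,S:wait,W:empty | queues: N=1 E=0 S=0 W=0
Step 7 [EW]: N:wait,E:empty,S:wait,W:empty | queues: N=1 E=0 S=0 W=0
Step 8 [EW]: N:wait,E:empty,S:wait,W:empty | queues: N=1 E=0 S=0 W=0
Step 9 [NS]: N:car8-GO,E:wait,S:empty,W:wait | queues: N=0 E=0 S=0 W=0
Car 3 crosses at step 2

2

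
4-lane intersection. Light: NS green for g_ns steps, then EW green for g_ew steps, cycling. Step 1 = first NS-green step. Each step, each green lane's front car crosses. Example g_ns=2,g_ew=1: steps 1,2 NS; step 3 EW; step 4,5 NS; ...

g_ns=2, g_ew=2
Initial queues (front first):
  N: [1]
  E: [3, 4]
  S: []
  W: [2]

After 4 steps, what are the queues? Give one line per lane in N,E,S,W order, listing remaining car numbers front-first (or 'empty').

Step 1 [NS]: N:car1-GO,E:wait,S:empty,W:wait | queues: N=0 E=2 S=0 W=1
Step 2 [NS]: N:empty,E:wait,S:empty,W:wait | queues: N=0 E=2 S=0 W=1
Step 3 [EW]: N:wait,E:car3-GO,S:wait,W:car2-GO | queues: N=0 E=1 S=0 W=0
Step 4 [EW]: N:wait,E:car4-GO,S:wait,W:empty | queues: N=0 E=0 S=0 W=0

N: empty
E: empty
S: empty
W: empty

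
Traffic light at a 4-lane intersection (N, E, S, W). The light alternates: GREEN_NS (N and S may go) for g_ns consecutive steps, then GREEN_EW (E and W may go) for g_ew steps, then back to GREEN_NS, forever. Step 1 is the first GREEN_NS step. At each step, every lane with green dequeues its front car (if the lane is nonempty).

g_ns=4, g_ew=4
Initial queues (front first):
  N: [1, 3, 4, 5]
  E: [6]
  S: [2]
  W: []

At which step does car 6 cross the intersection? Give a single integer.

Step 1 [NS]: N:car1-GO,E:wait,S:car2-GO,W:wait | queues: N=3 E=1 S=0 W=0
Step 2 [NS]: N:car3-GO,E:wait,S:empty,W:wait | queues: N=2 E=1 S=0 W=0
Step 3 [NS]: N:car4-GO,E:wait,S:empty,W:wait | queues: N=1 E=1 S=0 W=0
Step 4 [NS]: N:car5-GO,E:wait,S:empty,W:wait | queues: N=0 E=1 S=0 W=0
Step 5 [EW]: N:wait,E:car6-GO,S:wait,W:empty | queues: N=0 E=0 S=0 W=0
Car 6 crosses at step 5

5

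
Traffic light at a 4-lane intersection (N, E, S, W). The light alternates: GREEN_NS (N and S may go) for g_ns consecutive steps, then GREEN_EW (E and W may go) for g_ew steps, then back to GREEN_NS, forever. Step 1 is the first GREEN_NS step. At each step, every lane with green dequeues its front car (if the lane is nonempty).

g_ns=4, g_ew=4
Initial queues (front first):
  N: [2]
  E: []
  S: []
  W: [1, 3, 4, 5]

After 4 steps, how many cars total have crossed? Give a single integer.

Step 1 [NS]: N:car2-GO,E:wait,S:empty,W:wait | queues: N=0 E=0 S=0 W=4
Step 2 [NS]: N:empty,E:wait,S:empty,W:wait | queues: N=0 E=0 S=0 W=4
Step 3 [NS]: N:empty,E:wait,S:empty,W:wait | queues: N=0 E=0 S=0 W=4
Step 4 [NS]: N:empty,E:wait,S:empty,W:wait | queues: N=0 E=0 S=0 W=4
Cars crossed by step 4: 1

Answer: 1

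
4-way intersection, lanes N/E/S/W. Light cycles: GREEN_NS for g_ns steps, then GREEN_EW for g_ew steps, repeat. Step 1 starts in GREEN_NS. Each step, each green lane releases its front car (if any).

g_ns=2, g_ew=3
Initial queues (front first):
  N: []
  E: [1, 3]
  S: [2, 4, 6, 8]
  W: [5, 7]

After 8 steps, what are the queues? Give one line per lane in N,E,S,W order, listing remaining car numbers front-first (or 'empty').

Step 1 [NS]: N:empty,E:wait,S:car2-GO,W:wait | queues: N=0 E=2 S=3 W=2
Step 2 [NS]: N:empty,E:wait,S:car4-GO,W:wait | queues: N=0 E=2 S=2 W=2
Step 3 [EW]: N:wait,E:car1-GO,S:wait,W:car5-GO | queues: N=0 E=1 S=2 W=1
Step 4 [EW]: N:wait,E:car3-GO,S:wait,W:car7-GO | queues: N=0 E=0 S=2 W=0
Step 5 [EW]: N:wait,E:empty,S:wait,W:empty | queues: N=0 E=0 S=2 W=0
Step 6 [NS]: N:empty,E:wait,S:car6-GO,W:wait | queues: N=0 E=0 S=1 W=0
Step 7 [NS]: N:empty,E:wait,S:car8-GO,W:wait | queues: N=0 E=0 S=0 W=0

N: empty
E: empty
S: empty
W: empty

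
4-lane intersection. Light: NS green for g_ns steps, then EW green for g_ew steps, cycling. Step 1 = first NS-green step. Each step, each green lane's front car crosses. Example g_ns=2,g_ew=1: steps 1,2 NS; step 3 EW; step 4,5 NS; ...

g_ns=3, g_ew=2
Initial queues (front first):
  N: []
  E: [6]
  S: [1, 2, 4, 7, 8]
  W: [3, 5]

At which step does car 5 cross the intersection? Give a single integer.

Step 1 [NS]: N:empty,E:wait,S:car1-GO,W:wait | queues: N=0 E=1 S=4 W=2
Step 2 [NS]: N:empty,E:wait,S:car2-GO,W:wait | queues: N=0 E=1 S=3 W=2
Step 3 [NS]: N:empty,E:wait,S:car4-GO,W:wait | queues: N=0 E=1 S=2 W=2
Step 4 [EW]: N:wait,E:car6-GO,S:wait,W:car3-GO | queues: N=0 E=0 S=2 W=1
Step 5 [EW]: N:wait,E:empty,S:wait,W:car5-GO | queues: N=0 E=0 S=2 W=0
Step 6 [NS]: N:empty,E:wait,S:car7-GO,W:wait | queues: N=0 E=0 S=1 W=0
Step 7 [NS]: N:empty,E:wait,S:car8-GO,W:wait | queues: N=0 E=0 S=0 W=0
Car 5 crosses at step 5

5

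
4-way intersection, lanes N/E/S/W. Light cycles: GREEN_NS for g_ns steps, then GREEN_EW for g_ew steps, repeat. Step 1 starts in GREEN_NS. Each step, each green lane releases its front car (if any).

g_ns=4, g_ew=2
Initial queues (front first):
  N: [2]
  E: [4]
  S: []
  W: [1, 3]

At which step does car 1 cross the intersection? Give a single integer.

Step 1 [NS]: N:car2-GO,E:wait,S:empty,W:wait | queues: N=0 E=1 S=0 W=2
Step 2 [NS]: N:empty,E:wait,S:empty,W:wait | queues: N=0 E=1 S=0 W=2
Step 3 [NS]: N:empty,E:wait,S:empty,W:wait | queues: N=0 E=1 S=0 W=2
Step 4 [NS]: N:empty,E:wait,S:empty,W:wait | queues: N=0 E=1 S=0 W=2
Step 5 [EW]: N:wait,E:car4-GO,S:wait,W:car1-GO | queues: N=0 E=0 S=0 W=1
Step 6 [EW]: N:wait,E:empty,S:wait,W:car3-GO | queues: N=0 E=0 S=0 W=0
Car 1 crosses at step 5

5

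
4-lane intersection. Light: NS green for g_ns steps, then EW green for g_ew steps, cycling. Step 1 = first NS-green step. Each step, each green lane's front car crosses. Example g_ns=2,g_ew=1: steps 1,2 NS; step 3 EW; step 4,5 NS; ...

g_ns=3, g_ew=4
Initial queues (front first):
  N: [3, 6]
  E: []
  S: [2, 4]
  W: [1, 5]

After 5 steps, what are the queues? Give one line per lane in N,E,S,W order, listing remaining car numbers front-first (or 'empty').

Step 1 [NS]: N:car3-GO,E:wait,S:car2-GO,W:wait | queues: N=1 E=0 S=1 W=2
Step 2 [NS]: N:car6-GO,E:wait,S:car4-GO,W:wait | queues: N=0 E=0 S=0 W=2
Step 3 [NS]: N:empty,E:wait,S:empty,W:wait | queues: N=0 E=0 S=0 W=2
Step 4 [EW]: N:wait,E:empty,S:wait,W:car1-GO | queues: N=0 E=0 S=0 W=1
Step 5 [EW]: N:wait,E:empty,S:wait,W:car5-GO | queues: N=0 E=0 S=0 W=0

N: empty
E: empty
S: empty
W: empty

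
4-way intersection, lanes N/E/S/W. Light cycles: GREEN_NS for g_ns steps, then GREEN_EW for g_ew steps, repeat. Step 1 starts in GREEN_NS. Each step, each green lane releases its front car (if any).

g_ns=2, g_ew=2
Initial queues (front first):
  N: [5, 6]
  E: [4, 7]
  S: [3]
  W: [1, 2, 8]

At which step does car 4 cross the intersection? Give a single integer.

Step 1 [NS]: N:car5-GO,E:wait,S:car3-GO,W:wait | queues: N=1 E=2 S=0 W=3
Step 2 [NS]: N:car6-GO,E:wait,S:empty,W:wait | queues: N=0 E=2 S=0 W=3
Step 3 [EW]: N:wait,E:car4-GO,S:wait,W:car1-GO | queues: N=0 E=1 S=0 W=2
Step 4 [EW]: N:wait,E:car7-GO,S:wait,W:car2-GO | queues: N=0 E=0 S=0 W=1
Step 5 [NS]: N:empty,E:wait,S:empty,W:wait | queues: N=0 E=0 S=0 W=1
Step 6 [NS]: N:empty,E:wait,S:empty,W:wait | queues: N=0 E=0 S=0 W=1
Step 7 [EW]: N:wait,E:empty,S:wait,W:car8-GO | queues: N=0 E=0 S=0 W=0
Car 4 crosses at step 3

3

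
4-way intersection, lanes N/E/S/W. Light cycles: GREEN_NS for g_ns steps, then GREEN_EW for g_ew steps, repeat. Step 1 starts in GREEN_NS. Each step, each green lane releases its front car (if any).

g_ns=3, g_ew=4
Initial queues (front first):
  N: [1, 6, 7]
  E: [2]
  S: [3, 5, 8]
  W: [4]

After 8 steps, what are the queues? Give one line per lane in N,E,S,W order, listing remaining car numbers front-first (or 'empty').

Step 1 [NS]: N:car1-GO,E:wait,S:car3-GO,W:wait | queues: N=2 E=1 S=2 W=1
Step 2 [NS]: N:car6-GO,E:wait,S:car5-GO,W:wait | queues: N=1 E=1 S=1 W=1
Step 3 [NS]: N:car7-GO,E:wait,S:car8-GO,W:wait | queues: N=0 E=1 S=0 W=1
Step 4 [EW]: N:wait,E:car2-GO,S:wait,W:car4-GO | queues: N=0 E=0 S=0 W=0

N: empty
E: empty
S: empty
W: empty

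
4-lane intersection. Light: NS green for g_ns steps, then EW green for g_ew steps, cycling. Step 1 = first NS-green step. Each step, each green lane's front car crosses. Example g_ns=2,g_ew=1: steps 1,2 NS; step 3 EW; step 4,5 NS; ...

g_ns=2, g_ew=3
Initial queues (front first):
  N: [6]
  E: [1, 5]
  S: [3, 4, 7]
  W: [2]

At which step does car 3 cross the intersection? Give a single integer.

Step 1 [NS]: N:car6-GO,E:wait,S:car3-GO,W:wait | queues: N=0 E=2 S=2 W=1
Step 2 [NS]: N:empty,E:wait,S:car4-GO,W:wait | queues: N=0 E=2 S=1 W=1
Step 3 [EW]: N:wait,E:car1-GO,S:wait,W:car2-GO | queues: N=0 E=1 S=1 W=0
Step 4 [EW]: N:wait,E:car5-GO,S:wait,W:empty | queues: N=0 E=0 S=1 W=0
Step 5 [EW]: N:wait,E:empty,S:wait,W:empty | queues: N=0 E=0 S=1 W=0
Step 6 [NS]: N:empty,E:wait,S:car7-GO,W:wait | queues: N=0 E=0 S=0 W=0
Car 3 crosses at step 1

1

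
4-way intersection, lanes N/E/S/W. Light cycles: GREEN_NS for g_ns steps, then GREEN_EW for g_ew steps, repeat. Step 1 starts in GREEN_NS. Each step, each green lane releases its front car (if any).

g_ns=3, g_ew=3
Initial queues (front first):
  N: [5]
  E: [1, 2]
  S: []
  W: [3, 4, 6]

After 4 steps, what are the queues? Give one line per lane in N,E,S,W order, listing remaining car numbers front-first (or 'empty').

Step 1 [NS]: N:car5-GO,E:wait,S:empty,W:wait | queues: N=0 E=2 S=0 W=3
Step 2 [NS]: N:empty,E:wait,S:empty,W:wait | queues: N=0 E=2 S=0 W=3
Step 3 [NS]: N:empty,E:wait,S:empty,W:wait | queues: N=0 E=2 S=0 W=3
Step 4 [EW]: N:wait,E:car1-GO,S:wait,W:car3-GO | queues: N=0 E=1 S=0 W=2

N: empty
E: 2
S: empty
W: 4 6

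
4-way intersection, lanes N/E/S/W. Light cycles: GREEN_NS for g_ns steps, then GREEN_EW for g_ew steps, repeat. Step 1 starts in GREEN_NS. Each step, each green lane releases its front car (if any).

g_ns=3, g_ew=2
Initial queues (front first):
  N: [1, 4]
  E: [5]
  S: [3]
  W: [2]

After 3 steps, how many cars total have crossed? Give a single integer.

Step 1 [NS]: N:car1-GO,E:wait,S:car3-GO,W:wait | queues: N=1 E=1 S=0 W=1
Step 2 [NS]: N:car4-GO,E:wait,S:empty,W:wait | queues: N=0 E=1 S=0 W=1
Step 3 [NS]: N:empty,E:wait,S:empty,W:wait | queues: N=0 E=1 S=0 W=1
Cars crossed by step 3: 3

Answer: 3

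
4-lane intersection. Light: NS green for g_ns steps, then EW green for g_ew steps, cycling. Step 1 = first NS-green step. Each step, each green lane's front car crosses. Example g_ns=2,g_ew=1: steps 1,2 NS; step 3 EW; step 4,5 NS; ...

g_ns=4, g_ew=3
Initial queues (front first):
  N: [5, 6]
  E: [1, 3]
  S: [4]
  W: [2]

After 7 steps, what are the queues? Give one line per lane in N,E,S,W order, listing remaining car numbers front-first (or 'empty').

Step 1 [NS]: N:car5-GO,E:wait,S:car4-GO,W:wait | queues: N=1 E=2 S=0 W=1
Step 2 [NS]: N:car6-GO,E:wait,S:empty,W:wait | queues: N=0 E=2 S=0 W=1
Step 3 [NS]: N:empty,E:wait,S:empty,W:wait | queues: N=0 E=2 S=0 W=1
Step 4 [NS]: N:empty,E:wait,S:empty,W:wait | queues: N=0 E=2 S=0 W=1
Step 5 [EW]: N:wait,E:car1-GO,S:wait,W:car2-GO | queues: N=0 E=1 S=0 W=0
Step 6 [EW]: N:wait,E:car3-GO,S:wait,W:empty | queues: N=0 E=0 S=0 W=0

N: empty
E: empty
S: empty
W: empty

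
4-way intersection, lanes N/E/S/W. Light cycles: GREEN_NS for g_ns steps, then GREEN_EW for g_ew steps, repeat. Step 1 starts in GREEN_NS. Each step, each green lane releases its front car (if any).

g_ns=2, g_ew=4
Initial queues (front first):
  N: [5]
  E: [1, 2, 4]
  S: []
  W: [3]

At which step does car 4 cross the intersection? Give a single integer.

Step 1 [NS]: N:car5-GO,E:wait,S:empty,W:wait | queues: N=0 E=3 S=0 W=1
Step 2 [NS]: N:empty,E:wait,S:empty,W:wait | queues: N=0 E=3 S=0 W=1
Step 3 [EW]: N:wait,E:car1-GO,S:wait,W:car3-GO | queues: N=0 E=2 S=0 W=0
Step 4 [EW]: N:wait,E:car2-GO,S:wait,W:empty | queues: N=0 E=1 S=0 W=0
Step 5 [EW]: N:wait,E:car4-GO,S:wait,W:empty | queues: N=0 E=0 S=0 W=0
Car 4 crosses at step 5

5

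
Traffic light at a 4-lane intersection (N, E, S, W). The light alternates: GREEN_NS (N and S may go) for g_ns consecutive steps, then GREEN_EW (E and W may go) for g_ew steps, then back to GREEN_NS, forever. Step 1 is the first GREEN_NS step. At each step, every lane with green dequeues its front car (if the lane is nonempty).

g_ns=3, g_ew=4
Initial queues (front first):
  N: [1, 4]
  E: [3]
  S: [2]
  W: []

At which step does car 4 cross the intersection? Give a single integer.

Step 1 [NS]: N:car1-GO,E:wait,S:car2-GO,W:wait | queues: N=1 E=1 S=0 W=0
Step 2 [NS]: N:car4-GO,E:wait,S:empty,W:wait | queues: N=0 E=1 S=0 W=0
Step 3 [NS]: N:empty,E:wait,S:empty,W:wait | queues: N=0 E=1 S=0 W=0
Step 4 [EW]: N:wait,E:car3-GO,S:wait,W:empty | queues: N=0 E=0 S=0 W=0
Car 4 crosses at step 2

2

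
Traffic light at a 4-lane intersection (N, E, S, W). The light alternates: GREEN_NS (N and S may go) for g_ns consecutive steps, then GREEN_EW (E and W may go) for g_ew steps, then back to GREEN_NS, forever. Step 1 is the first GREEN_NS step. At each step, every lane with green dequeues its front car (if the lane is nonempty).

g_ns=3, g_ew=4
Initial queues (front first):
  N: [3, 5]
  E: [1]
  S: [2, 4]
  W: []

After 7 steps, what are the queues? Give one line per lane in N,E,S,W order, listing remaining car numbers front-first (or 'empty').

Step 1 [NS]: N:car3-GO,E:wait,S:car2-GO,W:wait | queues: N=1 E=1 S=1 W=0
Step 2 [NS]: N:car5-GO,E:wait,S:car4-GO,W:wait | queues: N=0 E=1 S=0 W=0
Step 3 [NS]: N:empty,E:wait,S:empty,W:wait | queues: N=0 E=1 S=0 W=0
Step 4 [EW]: N:wait,E:car1-GO,S:wait,W:empty | queues: N=0 E=0 S=0 W=0

N: empty
E: empty
S: empty
W: empty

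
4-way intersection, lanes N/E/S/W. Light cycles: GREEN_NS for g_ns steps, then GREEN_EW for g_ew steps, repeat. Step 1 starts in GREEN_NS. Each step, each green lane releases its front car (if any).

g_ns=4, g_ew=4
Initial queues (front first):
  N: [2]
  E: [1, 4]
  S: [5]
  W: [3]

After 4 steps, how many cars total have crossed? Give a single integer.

Answer: 2

Derivation:
Step 1 [NS]: N:car2-GO,E:wait,S:car5-GO,W:wait | queues: N=0 E=2 S=0 W=1
Step 2 [NS]: N:empty,E:wait,S:empty,W:wait | queues: N=0 E=2 S=0 W=1
Step 3 [NS]: N:empty,E:wait,S:empty,W:wait | queues: N=0 E=2 S=0 W=1
Step 4 [NS]: N:empty,E:wait,S:empty,W:wait | queues: N=0 E=2 S=0 W=1
Cars crossed by step 4: 2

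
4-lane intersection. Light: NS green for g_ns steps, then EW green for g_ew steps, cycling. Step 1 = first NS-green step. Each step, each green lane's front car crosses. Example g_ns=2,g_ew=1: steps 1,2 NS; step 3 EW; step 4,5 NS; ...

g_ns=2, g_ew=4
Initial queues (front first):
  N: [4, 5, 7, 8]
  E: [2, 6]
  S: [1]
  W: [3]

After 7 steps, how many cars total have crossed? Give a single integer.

Step 1 [NS]: N:car4-GO,E:wait,S:car1-GO,W:wait | queues: N=3 E=2 S=0 W=1
Step 2 [NS]: N:car5-GO,E:wait,S:empty,W:wait | queues: N=2 E=2 S=0 W=1
Step 3 [EW]: N:wait,E:car2-GO,S:wait,W:car3-GO | queues: N=2 E=1 S=0 W=0
Step 4 [EW]: N:wait,E:car6-GO,S:wait,W:empty | queues: N=2 E=0 S=0 W=0
Step 5 [EW]: N:wait,E:empty,S:wait,W:empty | queues: N=2 E=0 S=0 W=0
Step 6 [EW]: N:wait,E:empty,S:wait,W:empty | queues: N=2 E=0 S=0 W=0
Step 7 [NS]: N:car7-GO,E:wait,S:empty,W:wait | queues: N=1 E=0 S=0 W=0
Cars crossed by step 7: 7

Answer: 7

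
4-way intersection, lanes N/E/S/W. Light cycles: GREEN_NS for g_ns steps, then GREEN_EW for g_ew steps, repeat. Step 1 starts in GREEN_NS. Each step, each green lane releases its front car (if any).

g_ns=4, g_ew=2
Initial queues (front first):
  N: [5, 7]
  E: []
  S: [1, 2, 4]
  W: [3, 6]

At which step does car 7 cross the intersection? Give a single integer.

Step 1 [NS]: N:car5-GO,E:wait,S:car1-GO,W:wait | queues: N=1 E=0 S=2 W=2
Step 2 [NS]: N:car7-GO,E:wait,S:car2-GO,W:wait | queues: N=0 E=0 S=1 W=2
Step 3 [NS]: N:empty,E:wait,S:car4-GO,W:wait | queues: N=0 E=0 S=0 W=2
Step 4 [NS]: N:empty,E:wait,S:empty,W:wait | queues: N=0 E=0 S=0 W=2
Step 5 [EW]: N:wait,E:empty,S:wait,W:car3-GO | queues: N=0 E=0 S=0 W=1
Step 6 [EW]: N:wait,E:empty,S:wait,W:car6-GO | queues: N=0 E=0 S=0 W=0
Car 7 crosses at step 2

2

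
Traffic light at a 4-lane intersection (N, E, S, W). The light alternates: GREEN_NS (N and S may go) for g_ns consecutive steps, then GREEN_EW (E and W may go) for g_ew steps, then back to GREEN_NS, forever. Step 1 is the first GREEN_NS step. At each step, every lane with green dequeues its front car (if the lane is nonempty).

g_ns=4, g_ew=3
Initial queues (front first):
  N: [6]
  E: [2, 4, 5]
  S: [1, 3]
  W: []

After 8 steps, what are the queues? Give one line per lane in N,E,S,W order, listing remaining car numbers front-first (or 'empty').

Step 1 [NS]: N:car6-GO,E:wait,S:car1-GO,W:wait | queues: N=0 E=3 S=1 W=0
Step 2 [NS]: N:empty,E:wait,S:car3-GO,W:wait | queues: N=0 E=3 S=0 W=0
Step 3 [NS]: N:empty,E:wait,S:empty,W:wait | queues: N=0 E=3 S=0 W=0
Step 4 [NS]: N:empty,E:wait,S:empty,W:wait | queues: N=0 E=3 S=0 W=0
Step 5 [EW]: N:wait,E:car2-GO,S:wait,W:empty | queues: N=0 E=2 S=0 W=0
Step 6 [EW]: N:wait,E:car4-GO,S:wait,W:empty | queues: N=0 E=1 S=0 W=0
Step 7 [EW]: N:wait,E:car5-GO,S:wait,W:empty | queues: N=0 E=0 S=0 W=0

N: empty
E: empty
S: empty
W: empty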